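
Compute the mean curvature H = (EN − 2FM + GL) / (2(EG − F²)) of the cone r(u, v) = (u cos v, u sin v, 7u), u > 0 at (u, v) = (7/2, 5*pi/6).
H = sqrt(2)/10

With E = 50, F = 0, G = u^2, L = 0, M = 0, N = 7*sqrt(2)*u^2/(10*Abs(u)), assemble
  H = (EN − 2FM + GL) / (2(EG − F²)) = 7*sqrt(2)/(20*Abs(u)).
At (u, v) = (7/2, 5*pi/6): H = sqrt(2)/10.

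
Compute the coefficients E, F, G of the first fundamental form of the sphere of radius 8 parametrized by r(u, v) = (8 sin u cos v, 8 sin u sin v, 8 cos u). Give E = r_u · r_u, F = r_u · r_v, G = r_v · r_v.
E = 64;  F = 0;  G = 64*sin(u)^2

Compute partials: r_u = (8*cos(u)*cos(v), 8*sin(v)*cos(u), -8*sin(u)), r_v = (-8*sin(u)*sin(v), 8*sin(u)*cos(v), 0). Then
  E = r_u · r_u = 64,
  F = r_u · r_v = 0,
  G = r_v · r_v = 64*sin(u)^2.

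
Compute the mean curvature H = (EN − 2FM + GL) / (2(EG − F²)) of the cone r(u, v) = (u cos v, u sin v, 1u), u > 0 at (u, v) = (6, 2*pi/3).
H = sqrt(2)/24

With E = 2, F = 0, G = u^2, L = 0, M = 0, N = sqrt(2)*u^2/(2*Abs(u)), assemble
  H = (EN − 2FM + GL) / (2(EG − F²)) = sqrt(2)/(4*Abs(u)).
At (u, v) = (6, 2*pi/3): H = sqrt(2)/24.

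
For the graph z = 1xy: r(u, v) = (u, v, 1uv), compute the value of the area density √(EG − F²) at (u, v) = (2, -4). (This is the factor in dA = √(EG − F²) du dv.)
√(EG − F²)|_{(2, -4)} = sqrt(21)

E = v^2 + 1, F = u*v, G = u^2 + 1, so EG − F² = u^2 + v^2 + 1. Taking the positive square root: √(EG − F²) = sqrt(u^2 + v^2 + 1). At (u, v) = (2, -4): sqrt(21).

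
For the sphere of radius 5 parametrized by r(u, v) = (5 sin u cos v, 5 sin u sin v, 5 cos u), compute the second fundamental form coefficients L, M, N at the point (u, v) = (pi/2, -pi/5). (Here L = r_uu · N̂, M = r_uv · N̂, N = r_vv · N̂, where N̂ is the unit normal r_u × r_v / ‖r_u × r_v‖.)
L = -5;  M = 0;  N = -5

Compute the unit normal N̂(u, v) = (sin(u)^2*cos(v)/Abs(sin(u)), sin(u)^2*sin(v)/Abs(sin(u)), sin(2*u)/(2*Abs(sin(u)))), and the second partials r_uu, r_uv, r_vv. Take dot products:
  L(u, v) = r_uu · N̂ = -5*sin(u)/Abs(sin(u)),
  M(u, v) = r_uv · N̂ = 0,
  N(u, v) = r_vv · N̂ = -5*sin(u)^3/Abs(sin(u)).
Evaluating at (u, v) = (pi/2, -pi/5):
  L = -5, M = 0, N = -5.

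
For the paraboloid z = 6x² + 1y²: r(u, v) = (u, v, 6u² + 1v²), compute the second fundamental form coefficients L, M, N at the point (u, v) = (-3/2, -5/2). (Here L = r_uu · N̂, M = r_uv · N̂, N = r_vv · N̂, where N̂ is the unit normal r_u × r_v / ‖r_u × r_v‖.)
L = 6*sqrt(14)/35;  M = 0;  N = sqrt(14)/35

Compute the unit normal N̂(u, v) = (-12*u/sqrt(144*u^2 + 4*v^2 + 1), -2*v/sqrt(144*u^2 + 4*v^2 + 1), 1/sqrt(144*u^2 + 4*v^2 + 1)), and the second partials r_uu, r_uv, r_vv. Take dot products:
  L(u, v) = r_uu · N̂ = 12/sqrt(144*u^2 + 4*v^2 + 1),
  M(u, v) = r_uv · N̂ = 0,
  N(u, v) = r_vv · N̂ = 2/sqrt(144*u^2 + 4*v^2 + 1).
Evaluating at (u, v) = (-3/2, -5/2):
  L = 6*sqrt(14)/35, M = 0, N = sqrt(14)/35.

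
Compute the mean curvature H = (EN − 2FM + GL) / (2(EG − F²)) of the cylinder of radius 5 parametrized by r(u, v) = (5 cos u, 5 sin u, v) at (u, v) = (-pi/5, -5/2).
H = -1/10

With E = 25, F = 0, G = 1, L = -5, M = 0, N = 0, assemble
  H = (EN − 2FM + GL) / (2(EG − F²)) = -1/10.
At (u, v) = (-pi/5, -5/2): H = -1/10.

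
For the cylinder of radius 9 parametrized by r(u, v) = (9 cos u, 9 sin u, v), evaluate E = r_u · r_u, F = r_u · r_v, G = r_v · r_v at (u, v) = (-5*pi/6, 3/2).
E = 81;  F = 0;  G = 1

Partials: r_u = (-9*sin(u), 9*cos(u), 0), r_v = (0, 0, 1). As functions of (u, v):
  E = r_u · r_u = 81,
  F = r_u · r_v = 0,
  G = r_v · r_v = 1.
Evaluating at (u, v) = (-5*pi/6, 3/2): E = 81, F = 0, G = 1.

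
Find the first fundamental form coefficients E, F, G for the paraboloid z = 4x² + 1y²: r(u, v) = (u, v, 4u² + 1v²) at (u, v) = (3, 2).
E = 577;  F = 96;  G = 17

Partials: r_u = (1, 0, 8*u), r_v = (0, 1, 2*v). As functions of (u, v):
  E = r_u · r_u = 64*u^2 + 1,
  F = r_u · r_v = 16*u*v,
  G = r_v · r_v = 4*v^2 + 1.
Evaluating at (u, v) = (3, 2): E = 577, F = 96, G = 17.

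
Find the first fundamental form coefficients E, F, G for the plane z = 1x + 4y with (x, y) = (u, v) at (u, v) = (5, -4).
E = 2;  F = 4;  G = 17

Partials: r_u = (1, 0, 1), r_v = (0, 1, 4). As functions of (u, v):
  E = r_u · r_u = 2,
  F = r_u · r_v = 4,
  G = r_v · r_v = 17.
Evaluating at (u, v) = (5, -4): E = 2, F = 4, G = 17.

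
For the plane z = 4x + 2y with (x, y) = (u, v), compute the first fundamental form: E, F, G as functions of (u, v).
E = 17;  F = 8;  G = 5

Compute partials: r_u = (1, 0, 4), r_v = (0, 1, 2). Then
  E = r_u · r_u = 17,
  F = r_u · r_v = 8,
  G = r_v · r_v = 5.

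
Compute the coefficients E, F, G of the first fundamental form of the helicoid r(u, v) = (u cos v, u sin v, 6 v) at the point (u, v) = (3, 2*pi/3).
E = 1;  F = 0;  G = 45

Partials: r_u = (cos(v), sin(v), 0), r_v = (-u*sin(v), u*cos(v), 6). As functions of (u, v):
  E = r_u · r_u = 1,
  F = r_u · r_v = 0,
  G = r_v · r_v = u^2 + 36.
Evaluating at (u, v) = (3, 2*pi/3): E = 1, F = 0, G = 45.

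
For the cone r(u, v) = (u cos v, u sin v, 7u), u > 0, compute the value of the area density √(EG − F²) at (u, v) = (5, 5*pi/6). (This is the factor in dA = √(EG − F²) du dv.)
√(EG − F²)|_{(5, 5*pi/6)} = 25*sqrt(2)

E = 50, F = 0, G = u^2, so EG − F² = 50*u^2. Taking the positive square root: √(EG − F²) = 5*sqrt(2)*Abs(u). At (u, v) = (5, 5*pi/6): 25*sqrt(2).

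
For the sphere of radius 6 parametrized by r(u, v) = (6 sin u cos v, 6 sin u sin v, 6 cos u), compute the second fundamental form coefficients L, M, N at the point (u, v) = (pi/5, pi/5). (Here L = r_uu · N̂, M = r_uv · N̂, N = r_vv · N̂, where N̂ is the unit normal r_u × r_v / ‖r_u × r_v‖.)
L = -6;  M = 0;  N = -15/4 + 3*sqrt(5)/4

Compute the unit normal N̂(u, v) = (sin(u)^2*cos(v)/Abs(sin(u)), sin(u)^2*sin(v)/Abs(sin(u)), sin(2*u)/(2*Abs(sin(u)))), and the second partials r_uu, r_uv, r_vv. Take dot products:
  L(u, v) = r_uu · N̂ = -6*sin(u)/Abs(sin(u)),
  M(u, v) = r_uv · N̂ = 0,
  N(u, v) = r_vv · N̂ = -6*sin(u)^3/Abs(sin(u)).
Evaluating at (u, v) = (pi/5, pi/5):
  L = -6, M = 0, N = -15/4 + 3*sqrt(5)/4.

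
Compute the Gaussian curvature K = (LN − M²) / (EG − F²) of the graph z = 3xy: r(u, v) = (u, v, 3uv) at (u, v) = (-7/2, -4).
K = -144/1042441

Coefficients of the first fundamental form: E = 9*v^2 + 1, F = 9*u*v, G = 9*u^2 + 1.
Coefficients of the second fundamental form: L = 0, M = 3/sqrt(9*u^2 + 9*v^2 + 1), N = 0.
Assemble K = (LN − M²)/(EG − F²) = -9/(81*u^4 + 162*u^2*v^2 + 18*u^2 + 81*v^4 + 18*v^2 + 1). At (u, v) = (-7/2, -4): K = -144/1042441.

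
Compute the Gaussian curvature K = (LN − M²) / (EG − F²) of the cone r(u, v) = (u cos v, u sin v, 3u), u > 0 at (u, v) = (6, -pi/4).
K = 0

Coefficients of the first fundamental form: E = 10, F = 0, G = u^2.
Coefficients of the second fundamental form: L = 0, M = 0, N = 3*sqrt(10)*u^2/(10*Abs(u)).
Assemble K = (LN − M²)/(EG − F²) = 0. At (u, v) = (6, -pi/4): K = 0.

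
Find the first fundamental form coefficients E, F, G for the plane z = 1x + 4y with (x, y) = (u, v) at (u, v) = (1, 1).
E = 2;  F = 4;  G = 17

Partials: r_u = (1, 0, 1), r_v = (0, 1, 4). As functions of (u, v):
  E = r_u · r_u = 2,
  F = r_u · r_v = 4,
  G = r_v · r_v = 17.
Evaluating at (u, v) = (1, 1): E = 2, F = 4, G = 17.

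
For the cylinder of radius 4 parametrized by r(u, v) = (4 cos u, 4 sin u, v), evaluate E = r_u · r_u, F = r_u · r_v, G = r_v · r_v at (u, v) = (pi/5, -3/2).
E = 16;  F = 0;  G = 1

Partials: r_u = (-4*sin(u), 4*cos(u), 0), r_v = (0, 0, 1). As functions of (u, v):
  E = r_u · r_u = 16,
  F = r_u · r_v = 0,
  G = r_v · r_v = 1.
Evaluating at (u, v) = (pi/5, -3/2): E = 16, F = 0, G = 1.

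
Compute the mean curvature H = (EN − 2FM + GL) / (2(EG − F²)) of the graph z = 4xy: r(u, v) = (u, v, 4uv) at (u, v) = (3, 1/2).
H = -96*sqrt(149)/22201

With E = 16*v^2 + 1, F = 16*u*v, G = 16*u^2 + 1, L = 0, M = 4/sqrt(16*u^2 + 16*v^2 + 1), N = 0, assemble
  H = (EN − 2FM + GL) / (2(EG − F²)) = -64*u*v/(16*u^2 + 16*v^2 + 1)^(3/2).
At (u, v) = (3, 1/2): H = -96*sqrt(149)/22201.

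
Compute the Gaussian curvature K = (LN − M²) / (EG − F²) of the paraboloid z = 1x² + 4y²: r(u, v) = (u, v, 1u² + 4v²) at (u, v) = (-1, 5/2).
K = 16/164025

Coefficients of the first fundamental form: E = 4*u^2 + 1, F = 16*u*v, G = 64*v^2 + 1.
Coefficients of the second fundamental form: L = 2/sqrt(4*u^2 + 64*v^2 + 1), M = 0, N = 8/sqrt(4*u^2 + 64*v^2 + 1).
Assemble K = (LN − M²)/(EG − F²) = 16/(16*u^4 + 512*u^2*v^2 + 8*u^2 + 4096*v^4 + 128*v^2 + 1). At (u, v) = (-1, 5/2): K = 16/164025.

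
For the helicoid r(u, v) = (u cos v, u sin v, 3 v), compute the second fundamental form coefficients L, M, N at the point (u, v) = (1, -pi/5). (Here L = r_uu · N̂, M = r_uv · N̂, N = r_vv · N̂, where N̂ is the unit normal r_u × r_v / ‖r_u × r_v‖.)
L = 0;  M = -3*sqrt(10)/10;  N = 0

Compute the unit normal N̂(u, v) = (3*sin(v)/sqrt(u^2 + 9), -3*cos(v)/sqrt(u^2 + 9), u/sqrt(u^2 + 9)), and the second partials r_uu, r_uv, r_vv. Take dot products:
  L(u, v) = r_uu · N̂ = 0,
  M(u, v) = r_uv · N̂ = -3/sqrt(u^2 + 9),
  N(u, v) = r_vv · N̂ = 0.
Evaluating at (u, v) = (1, -pi/5):
  L = 0, M = -3*sqrt(10)/10, N = 0.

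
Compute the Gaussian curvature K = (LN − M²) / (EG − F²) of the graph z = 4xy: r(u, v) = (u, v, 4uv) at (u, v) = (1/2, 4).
K = -16/68121

Coefficients of the first fundamental form: E = 16*v^2 + 1, F = 16*u*v, G = 16*u^2 + 1.
Coefficients of the second fundamental form: L = 0, M = 4/sqrt(16*u^2 + 16*v^2 + 1), N = 0.
Assemble K = (LN − M²)/(EG − F²) = -16/(256*u^4 + 512*u^2*v^2 + 32*u^2 + 256*v^4 + 32*v^2 + 1). At (u, v) = (1/2, 4): K = -16/68121.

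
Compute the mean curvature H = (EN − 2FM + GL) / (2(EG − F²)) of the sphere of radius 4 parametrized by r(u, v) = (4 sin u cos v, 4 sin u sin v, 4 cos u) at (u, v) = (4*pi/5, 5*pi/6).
H = -1/4

With E = 16, F = 0, G = 16*sin(u)^2, L = -4*sin(u)/Abs(sin(u)), M = 0, N = -4*sin(u)^3/Abs(sin(u)), assemble
  H = (EN − 2FM + GL) / (2(EG − F²)) = -sin(u)/(4*Abs(sin(u))).
At (u, v) = (4*pi/5, 5*pi/6): H = -1/4.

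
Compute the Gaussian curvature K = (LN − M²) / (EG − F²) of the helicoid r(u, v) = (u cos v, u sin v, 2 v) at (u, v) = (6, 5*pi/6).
K = -1/400

Coefficients of the first fundamental form: E = 1, F = 0, G = u^2 + 4.
Coefficients of the second fundamental form: L = 0, M = -2/sqrt(u^2 + 4), N = 0.
Assemble K = (LN − M²)/(EG − F²) = -4/(u^2 + 4)^2. At (u, v) = (6, 5*pi/6): K = -1/400.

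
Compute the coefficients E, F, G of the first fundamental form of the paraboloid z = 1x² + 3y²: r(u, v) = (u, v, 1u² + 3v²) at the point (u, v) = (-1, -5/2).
E = 5;  F = 30;  G = 226

Partials: r_u = (1, 0, 2*u), r_v = (0, 1, 6*v). As functions of (u, v):
  E = r_u · r_u = 4*u^2 + 1,
  F = r_u · r_v = 12*u*v,
  G = r_v · r_v = 36*v^2 + 1.
Evaluating at (u, v) = (-1, -5/2): E = 5, F = 30, G = 226.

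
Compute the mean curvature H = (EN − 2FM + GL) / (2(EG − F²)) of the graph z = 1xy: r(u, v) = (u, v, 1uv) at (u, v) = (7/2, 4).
H = -112*sqrt(13)/4563

With E = v^2 + 1, F = u*v, G = u^2 + 1, L = 0, M = 1/sqrt(u^2 + v^2 + 1), N = 0, assemble
  H = (EN − 2FM + GL) / (2(EG − F²)) = -u*v/(u^2 + v^2 + 1)^(3/2).
At (u, v) = (7/2, 4): H = -112*sqrt(13)/4563.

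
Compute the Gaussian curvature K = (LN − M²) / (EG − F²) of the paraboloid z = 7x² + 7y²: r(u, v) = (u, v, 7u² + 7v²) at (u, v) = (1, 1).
K = 196/154449

Coefficients of the first fundamental form: E = 196*u^2 + 1, F = 196*u*v, G = 196*v^2 + 1.
Coefficients of the second fundamental form: L = 14/sqrt(196*u^2 + 196*v^2 + 1), M = 0, N = 14/sqrt(196*u^2 + 196*v^2 + 1).
Assemble K = (LN − M²)/(EG − F²) = 196/(38416*u^4 + 76832*u^2*v^2 + 392*u^2 + 38416*v^4 + 392*v^2 + 1). At (u, v) = (1, 1): K = 196/154449.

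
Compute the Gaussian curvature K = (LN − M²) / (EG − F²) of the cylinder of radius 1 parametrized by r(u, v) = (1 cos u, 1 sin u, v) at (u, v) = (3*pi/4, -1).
K = 0

Coefficients of the first fundamental form: E = 1, F = 0, G = 1.
Coefficients of the second fundamental form: L = -1, M = 0, N = 0.
Assemble K = (LN − M²)/(EG − F²) = 0. At (u, v) = (3*pi/4, -1): K = 0.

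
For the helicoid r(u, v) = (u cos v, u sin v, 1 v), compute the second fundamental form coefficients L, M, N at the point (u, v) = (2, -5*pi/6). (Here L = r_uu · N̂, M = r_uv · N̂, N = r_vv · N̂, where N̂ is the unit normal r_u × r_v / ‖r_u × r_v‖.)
L = 0;  M = -sqrt(5)/5;  N = 0

Compute the unit normal N̂(u, v) = (sin(v)/sqrt(u^2 + 1), -cos(v)/sqrt(u^2 + 1), u/sqrt(u^2 + 1)), and the second partials r_uu, r_uv, r_vv. Take dot products:
  L(u, v) = r_uu · N̂ = 0,
  M(u, v) = r_uv · N̂ = -1/sqrt(u^2 + 1),
  N(u, v) = r_vv · N̂ = 0.
Evaluating at (u, v) = (2, -5*pi/6):
  L = 0, M = -sqrt(5)/5, N = 0.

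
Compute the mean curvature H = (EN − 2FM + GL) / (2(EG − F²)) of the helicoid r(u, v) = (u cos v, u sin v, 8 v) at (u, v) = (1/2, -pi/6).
H = 0

With E = 1, F = 0, G = u^2 + 64, L = 0, M = -8/sqrt(u^2 + 64), N = 0, assemble
  H = (EN − 2FM + GL) / (2(EG − F²)) = 0.
At (u, v) = (1/2, -pi/6): H = 0.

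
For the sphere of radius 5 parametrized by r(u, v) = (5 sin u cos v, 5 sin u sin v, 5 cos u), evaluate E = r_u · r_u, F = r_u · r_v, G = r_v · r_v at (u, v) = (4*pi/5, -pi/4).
E = 25;  F = 0;  G = 125/8 - 25*sqrt(5)/8

Partials: r_u = (5*cos(u)*cos(v), 5*sin(v)*cos(u), -5*sin(u)), r_v = (-5*sin(u)*sin(v), 5*sin(u)*cos(v), 0). As functions of (u, v):
  E = r_u · r_u = 25,
  F = r_u · r_v = 0,
  G = r_v · r_v = 25*sin(u)^2.
Evaluating at (u, v) = (4*pi/5, -pi/4): E = 25, F = 0, G = 125/8 - 25*sqrt(5)/8.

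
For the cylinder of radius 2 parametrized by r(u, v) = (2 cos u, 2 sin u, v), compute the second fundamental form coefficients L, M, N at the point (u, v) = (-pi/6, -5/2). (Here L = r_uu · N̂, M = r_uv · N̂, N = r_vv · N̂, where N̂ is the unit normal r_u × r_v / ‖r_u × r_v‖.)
L = -2;  M = 0;  N = 0

Compute the unit normal N̂(u, v) = (cos(u), sin(u), 0), and the second partials r_uu, r_uv, r_vv. Take dot products:
  L(u, v) = r_uu · N̂ = -2,
  M(u, v) = r_uv · N̂ = 0,
  N(u, v) = r_vv · N̂ = 0.
Evaluating at (u, v) = (-pi/6, -5/2):
  L = -2, M = 0, N = 0.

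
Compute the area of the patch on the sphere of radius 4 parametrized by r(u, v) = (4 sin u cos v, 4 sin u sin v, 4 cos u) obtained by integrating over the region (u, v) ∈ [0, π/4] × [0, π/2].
Area = 4*pi*(2 - sqrt(2))

Area = ∫∫ √(EG − F²) du dv with √(EG − F²) = 16*Abs(sin(u)). Integrating over [0, π/4] × [0, π/2] gives 4*pi*(2 - sqrt(2)).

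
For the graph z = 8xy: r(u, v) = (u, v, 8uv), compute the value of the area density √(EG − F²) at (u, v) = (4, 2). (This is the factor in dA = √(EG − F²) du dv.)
√(EG − F²)|_{(4, 2)} = sqrt(1281)

E = 64*v^2 + 1, F = 64*u*v, G = 64*u^2 + 1, so EG − F² = 64*u^2 + 64*v^2 + 1. Taking the positive square root: √(EG − F²) = sqrt(64*u^2 + 64*v^2 + 1). At (u, v) = (4, 2): sqrt(1281).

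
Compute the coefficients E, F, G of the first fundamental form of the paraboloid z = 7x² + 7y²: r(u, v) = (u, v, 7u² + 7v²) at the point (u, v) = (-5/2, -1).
E = 1226;  F = 490;  G = 197

Partials: r_u = (1, 0, 14*u), r_v = (0, 1, 14*v). As functions of (u, v):
  E = r_u · r_u = 196*u^2 + 1,
  F = r_u · r_v = 196*u*v,
  G = r_v · r_v = 196*v^2 + 1.
Evaluating at (u, v) = (-5/2, -1): E = 1226, F = 490, G = 197.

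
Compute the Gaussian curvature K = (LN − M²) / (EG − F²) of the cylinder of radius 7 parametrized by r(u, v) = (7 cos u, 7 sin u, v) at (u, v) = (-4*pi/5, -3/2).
K = 0

Coefficients of the first fundamental form: E = 49, F = 0, G = 1.
Coefficients of the second fundamental form: L = -7, M = 0, N = 0.
Assemble K = (LN − M²)/(EG − F²) = 0. At (u, v) = (-4*pi/5, -3/2): K = 0.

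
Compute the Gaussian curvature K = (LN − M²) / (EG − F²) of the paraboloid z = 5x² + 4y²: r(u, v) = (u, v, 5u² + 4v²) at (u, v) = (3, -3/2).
K = 16/218405

Coefficients of the first fundamental form: E = 100*u^2 + 1, F = 80*u*v, G = 64*v^2 + 1.
Coefficients of the second fundamental form: L = 10/sqrt(100*u^2 + 64*v^2 + 1), M = 0, N = 8/sqrt(100*u^2 + 64*v^2 + 1).
Assemble K = (LN − M²)/(EG − F²) = 80/(10000*u^4 + 12800*u^2*v^2 + 200*u^2 + 4096*v^4 + 128*v^2 + 1). At (u, v) = (3, -3/2): K = 16/218405.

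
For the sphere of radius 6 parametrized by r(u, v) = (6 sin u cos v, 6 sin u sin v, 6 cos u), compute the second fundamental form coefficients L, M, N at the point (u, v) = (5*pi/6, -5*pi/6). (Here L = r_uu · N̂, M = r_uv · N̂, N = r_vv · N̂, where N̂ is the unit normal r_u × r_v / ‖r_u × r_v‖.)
L = -6;  M = 0;  N = -3/2

Compute the unit normal N̂(u, v) = (sin(u)^2*cos(v)/Abs(sin(u)), sin(u)^2*sin(v)/Abs(sin(u)), sin(2*u)/(2*Abs(sin(u)))), and the second partials r_uu, r_uv, r_vv. Take dot products:
  L(u, v) = r_uu · N̂ = -6*sin(u)/Abs(sin(u)),
  M(u, v) = r_uv · N̂ = 0,
  N(u, v) = r_vv · N̂ = -6*sin(u)^3/Abs(sin(u)).
Evaluating at (u, v) = (5*pi/6, -5*pi/6):
  L = -6, M = 0, N = -3/2.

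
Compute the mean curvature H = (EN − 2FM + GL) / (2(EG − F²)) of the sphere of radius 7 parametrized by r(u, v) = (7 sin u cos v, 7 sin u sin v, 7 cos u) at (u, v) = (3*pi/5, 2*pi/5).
H = -1/7

With E = 49, F = 0, G = 49*sin(u)^2, L = -7*sin(u)/Abs(sin(u)), M = 0, N = -7*sin(u)^3/Abs(sin(u)), assemble
  H = (EN − 2FM + GL) / (2(EG − F²)) = -sin(u)/(7*Abs(sin(u))).
At (u, v) = (3*pi/5, 2*pi/5): H = -1/7.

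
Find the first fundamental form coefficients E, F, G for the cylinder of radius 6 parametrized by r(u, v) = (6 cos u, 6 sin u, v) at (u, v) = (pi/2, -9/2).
E = 36;  F = 0;  G = 1

Partials: r_u = (-6*sin(u), 6*cos(u), 0), r_v = (0, 0, 1). As functions of (u, v):
  E = r_u · r_u = 36,
  F = r_u · r_v = 0,
  G = r_v · r_v = 1.
Evaluating at (u, v) = (pi/2, -9/2): E = 36, F = 0, G = 1.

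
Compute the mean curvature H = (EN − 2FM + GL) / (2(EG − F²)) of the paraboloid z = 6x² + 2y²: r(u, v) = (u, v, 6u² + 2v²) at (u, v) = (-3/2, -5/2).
H = 1256*sqrt(17)/36125

With E = 144*u^2 + 1, F = 48*u*v, G = 16*v^2 + 1, L = 12/sqrt(144*u^2 + 16*v^2 + 1), M = 0, N = 4/sqrt(144*u^2 + 16*v^2 + 1), assemble
  H = (EN − 2FM + GL) / (2(EG − F²)) = 8*(36*u^2 + 12*v^2 + 1)/(144*u^2 + 16*v^2 + 1)^(3/2).
At (u, v) = (-3/2, -5/2): H = 1256*sqrt(17)/36125.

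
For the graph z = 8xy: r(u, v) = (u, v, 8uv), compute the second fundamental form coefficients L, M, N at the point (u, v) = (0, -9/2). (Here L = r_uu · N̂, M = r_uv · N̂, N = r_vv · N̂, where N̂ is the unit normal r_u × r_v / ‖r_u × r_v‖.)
L = 0;  M = 8*sqrt(1297)/1297;  N = 0

Compute the unit normal N̂(u, v) = (-8*v/sqrt(64*u^2 + 64*v^2 + 1), -8*u/sqrt(64*u^2 + 64*v^2 + 1), 1/sqrt(64*u^2 + 64*v^2 + 1)), and the second partials r_uu, r_uv, r_vv. Take dot products:
  L(u, v) = r_uu · N̂ = 0,
  M(u, v) = r_uv · N̂ = 8/sqrt(64*u^2 + 64*v^2 + 1),
  N(u, v) = r_vv · N̂ = 0.
Evaluating at (u, v) = (0, -9/2):
  L = 0, M = 8*sqrt(1297)/1297, N = 0.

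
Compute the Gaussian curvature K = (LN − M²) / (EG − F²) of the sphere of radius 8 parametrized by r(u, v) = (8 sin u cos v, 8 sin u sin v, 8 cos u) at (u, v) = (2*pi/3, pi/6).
K = 1/64

Coefficients of the first fundamental form: E = 64, F = 0, G = 64*sin(u)^2.
Coefficients of the second fundamental form: L = -8*sin(u)/Abs(sin(u)), M = 0, N = -8*sin(u)^3/Abs(sin(u)).
Assemble K = (LN − M²)/(EG − F²) = 1/64. At (u, v) = (2*pi/3, pi/6): K = 1/64.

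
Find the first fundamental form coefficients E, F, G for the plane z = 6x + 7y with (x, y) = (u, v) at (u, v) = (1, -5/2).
E = 37;  F = 42;  G = 50

Partials: r_u = (1, 0, 6), r_v = (0, 1, 7). As functions of (u, v):
  E = r_u · r_u = 37,
  F = r_u · r_v = 42,
  G = r_v · r_v = 50.
Evaluating at (u, v) = (1, -5/2): E = 37, F = 42, G = 50.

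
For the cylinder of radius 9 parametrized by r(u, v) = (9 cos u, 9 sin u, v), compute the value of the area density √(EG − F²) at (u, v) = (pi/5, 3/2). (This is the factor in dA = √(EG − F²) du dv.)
√(EG − F²)|_{(pi/5, 3/2)} = 9

E = 81, F = 0, G = 1, so EG − F² = 81. Taking the positive square root: √(EG − F²) = 9. At (u, v) = (pi/5, 3/2): 9.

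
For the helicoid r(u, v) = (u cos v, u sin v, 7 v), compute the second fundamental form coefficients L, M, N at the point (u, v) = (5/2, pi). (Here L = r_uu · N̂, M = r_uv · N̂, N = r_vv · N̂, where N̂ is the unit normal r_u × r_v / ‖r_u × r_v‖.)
L = 0;  M = -14*sqrt(221)/221;  N = 0

Compute the unit normal N̂(u, v) = (7*sin(v)/sqrt(u^2 + 49), -7*cos(v)/sqrt(u^2 + 49), u/sqrt(u^2 + 49)), and the second partials r_uu, r_uv, r_vv. Take dot products:
  L(u, v) = r_uu · N̂ = 0,
  M(u, v) = r_uv · N̂ = -7/sqrt(u^2 + 49),
  N(u, v) = r_vv · N̂ = 0.
Evaluating at (u, v) = (5/2, pi):
  L = 0, M = -14*sqrt(221)/221, N = 0.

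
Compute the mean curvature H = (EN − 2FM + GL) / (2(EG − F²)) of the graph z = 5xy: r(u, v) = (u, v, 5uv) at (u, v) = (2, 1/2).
H = -1000*sqrt(429)/184041

With E = 25*v^2 + 1, F = 25*u*v, G = 25*u^2 + 1, L = 0, M = 5/sqrt(25*u^2 + 25*v^2 + 1), N = 0, assemble
  H = (EN − 2FM + GL) / (2(EG − F²)) = -125*u*v/(25*u^2 + 25*v^2 + 1)^(3/2).
At (u, v) = (2, 1/2): H = -1000*sqrt(429)/184041.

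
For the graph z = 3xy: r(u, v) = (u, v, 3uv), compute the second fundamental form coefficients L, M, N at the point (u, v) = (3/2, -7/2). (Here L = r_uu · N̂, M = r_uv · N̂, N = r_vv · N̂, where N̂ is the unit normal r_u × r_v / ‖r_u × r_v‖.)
L = 0;  M = 3*sqrt(526)/263;  N = 0

Compute the unit normal N̂(u, v) = (-3*v/sqrt(9*u^2 + 9*v^2 + 1), -3*u/sqrt(9*u^2 + 9*v^2 + 1), 1/sqrt(9*u^2 + 9*v^2 + 1)), and the second partials r_uu, r_uv, r_vv. Take dot products:
  L(u, v) = r_uu · N̂ = 0,
  M(u, v) = r_uv · N̂ = 3/sqrt(9*u^2 + 9*v^2 + 1),
  N(u, v) = r_vv · N̂ = 0.
Evaluating at (u, v) = (3/2, -7/2):
  L = 0, M = 3*sqrt(526)/263, N = 0.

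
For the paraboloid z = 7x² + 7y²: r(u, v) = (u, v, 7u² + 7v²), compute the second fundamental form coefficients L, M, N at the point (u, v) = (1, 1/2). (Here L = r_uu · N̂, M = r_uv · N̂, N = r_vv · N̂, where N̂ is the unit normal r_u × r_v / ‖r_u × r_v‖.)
L = 7*sqrt(246)/123;  M = 0;  N = 7*sqrt(246)/123

Compute the unit normal N̂(u, v) = (-14*u/sqrt(196*u^2 + 196*v^2 + 1), -14*v/sqrt(196*u^2 + 196*v^2 + 1), 1/sqrt(196*u^2 + 196*v^2 + 1)), and the second partials r_uu, r_uv, r_vv. Take dot products:
  L(u, v) = r_uu · N̂ = 14/sqrt(196*u^2 + 196*v^2 + 1),
  M(u, v) = r_uv · N̂ = 0,
  N(u, v) = r_vv · N̂ = 14/sqrt(196*u^2 + 196*v^2 + 1).
Evaluating at (u, v) = (1, 1/2):
  L = 7*sqrt(246)/123, M = 0, N = 7*sqrt(246)/123.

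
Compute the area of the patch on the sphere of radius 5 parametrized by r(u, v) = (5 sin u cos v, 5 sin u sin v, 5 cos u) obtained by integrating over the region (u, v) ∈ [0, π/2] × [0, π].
Area = 25*pi

Area = ∫∫ √(EG − F²) du dv with √(EG − F²) = 25*Abs(sin(u)). Integrating over [0, π/2] × [0, π] gives 25*pi.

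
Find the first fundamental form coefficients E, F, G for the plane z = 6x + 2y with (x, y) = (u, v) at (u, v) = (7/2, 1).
E = 37;  F = 12;  G = 5

Partials: r_u = (1, 0, 6), r_v = (0, 1, 2). As functions of (u, v):
  E = r_u · r_u = 37,
  F = r_u · r_v = 12,
  G = r_v · r_v = 5.
Evaluating at (u, v) = (7/2, 1): E = 37, F = 12, G = 5.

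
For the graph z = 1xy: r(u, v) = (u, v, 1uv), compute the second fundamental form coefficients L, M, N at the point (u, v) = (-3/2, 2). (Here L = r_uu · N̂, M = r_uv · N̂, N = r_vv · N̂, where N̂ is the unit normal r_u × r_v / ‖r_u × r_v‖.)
L = 0;  M = 2*sqrt(29)/29;  N = 0

Compute the unit normal N̂(u, v) = (-v/sqrt(u^2 + v^2 + 1), -u/sqrt(u^2 + v^2 + 1), 1/sqrt(u^2 + v^2 + 1)), and the second partials r_uu, r_uv, r_vv. Take dot products:
  L(u, v) = r_uu · N̂ = 0,
  M(u, v) = r_uv · N̂ = 1/sqrt(u^2 + v^2 + 1),
  N(u, v) = r_vv · N̂ = 0.
Evaluating at (u, v) = (-3/2, 2):
  L = 0, M = 2*sqrt(29)/29, N = 0.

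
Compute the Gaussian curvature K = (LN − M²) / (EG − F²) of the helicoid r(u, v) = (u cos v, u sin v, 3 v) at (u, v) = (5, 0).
K = -9/1156

Coefficients of the first fundamental form: E = 1, F = 0, G = u^2 + 9.
Coefficients of the second fundamental form: L = 0, M = -3/sqrt(u^2 + 9), N = 0.
Assemble K = (LN − M²)/(EG − F²) = -9/(u^2 + 9)^2. At (u, v) = (5, 0): K = -9/1156.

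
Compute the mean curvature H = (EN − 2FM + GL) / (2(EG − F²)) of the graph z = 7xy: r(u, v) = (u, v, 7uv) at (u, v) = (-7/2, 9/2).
H = 21609*sqrt(6374)/20313938

With E = 49*v^2 + 1, F = 49*u*v, G = 49*u^2 + 1, L = 0, M = 7/sqrt(49*u^2 + 49*v^2 + 1), N = 0, assemble
  H = (EN − 2FM + GL) / (2(EG − F²)) = -343*u*v/(49*u^2 + 49*v^2 + 1)^(3/2).
At (u, v) = (-7/2, 9/2): H = 21609*sqrt(6374)/20313938.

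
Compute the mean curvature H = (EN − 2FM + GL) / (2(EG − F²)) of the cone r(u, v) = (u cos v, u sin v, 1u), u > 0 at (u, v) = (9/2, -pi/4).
H = sqrt(2)/18

With E = 2, F = 0, G = u^2, L = 0, M = 0, N = sqrt(2)*u^2/(2*Abs(u)), assemble
  H = (EN − 2FM + GL) / (2(EG − F²)) = sqrt(2)/(4*Abs(u)).
At (u, v) = (9/2, -pi/4): H = sqrt(2)/18.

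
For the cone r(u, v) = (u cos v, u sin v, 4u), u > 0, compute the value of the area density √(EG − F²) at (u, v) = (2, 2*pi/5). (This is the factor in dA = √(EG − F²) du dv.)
√(EG − F²)|_{(2, 2*pi/5)} = 2*sqrt(17)

E = 17, F = 0, G = u^2, so EG − F² = 17*u^2. Taking the positive square root: √(EG − F²) = sqrt(17)*Abs(u). At (u, v) = (2, 2*pi/5): 2*sqrt(17).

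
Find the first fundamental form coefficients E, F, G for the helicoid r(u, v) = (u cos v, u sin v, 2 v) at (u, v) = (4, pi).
E = 1;  F = 0;  G = 20

Partials: r_u = (cos(v), sin(v), 0), r_v = (-u*sin(v), u*cos(v), 2). As functions of (u, v):
  E = r_u · r_u = 1,
  F = r_u · r_v = 0,
  G = r_v · r_v = u^2 + 4.
Evaluating at (u, v) = (4, pi): E = 1, F = 0, G = 20.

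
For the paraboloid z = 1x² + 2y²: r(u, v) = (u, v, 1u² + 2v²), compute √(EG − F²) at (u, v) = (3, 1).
√(EG − F²)|_{(3, 1)} = sqrt(53)

E = 4*u^2 + 1, F = 8*u*v, G = 16*v^2 + 1; EG − F² = 4*u^2 + 16*v^2 + 1; √(EG − F²) = sqrt(4*u^2 + 16*v^2 + 1). At the given point: sqrt(53).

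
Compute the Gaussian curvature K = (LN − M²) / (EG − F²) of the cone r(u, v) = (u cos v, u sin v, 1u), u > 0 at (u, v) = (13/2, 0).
K = 0

Coefficients of the first fundamental form: E = 2, F = 0, G = u^2.
Coefficients of the second fundamental form: L = 0, M = 0, N = sqrt(2)*u^2/(2*Abs(u)).
Assemble K = (LN − M²)/(EG − F²) = 0. At (u, v) = (13/2, 0): K = 0.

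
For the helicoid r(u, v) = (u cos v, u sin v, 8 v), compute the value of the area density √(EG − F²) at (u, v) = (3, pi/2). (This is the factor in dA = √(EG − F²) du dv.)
√(EG − F²)|_{(3, pi/2)} = sqrt(73)

E = 1, F = 0, G = u^2 + 64, so EG − F² = u^2 + 64. Taking the positive square root: √(EG − F²) = sqrt(u^2 + 64). At (u, v) = (3, pi/2): sqrt(73).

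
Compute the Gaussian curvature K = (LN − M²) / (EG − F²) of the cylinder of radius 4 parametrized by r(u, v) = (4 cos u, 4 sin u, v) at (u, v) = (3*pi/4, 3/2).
K = 0

Coefficients of the first fundamental form: E = 16, F = 0, G = 1.
Coefficients of the second fundamental form: L = -4, M = 0, N = 0.
Assemble K = (LN − M²)/(EG − F²) = 0. At (u, v) = (3*pi/4, 3/2): K = 0.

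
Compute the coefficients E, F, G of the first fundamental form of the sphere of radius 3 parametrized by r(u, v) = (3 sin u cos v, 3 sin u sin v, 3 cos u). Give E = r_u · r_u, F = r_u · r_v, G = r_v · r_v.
E = 9;  F = 0;  G = 9*sin(u)^2

Compute partials: r_u = (3*cos(u)*cos(v), 3*sin(v)*cos(u), -3*sin(u)), r_v = (-3*sin(u)*sin(v), 3*sin(u)*cos(v), 0). Then
  E = r_u · r_u = 9,
  F = r_u · r_v = 0,
  G = r_v · r_v = 9*sin(u)^2.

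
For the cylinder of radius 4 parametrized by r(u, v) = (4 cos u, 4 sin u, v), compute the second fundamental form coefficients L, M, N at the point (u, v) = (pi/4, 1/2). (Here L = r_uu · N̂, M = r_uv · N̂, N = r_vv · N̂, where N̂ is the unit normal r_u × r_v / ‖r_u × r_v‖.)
L = -4;  M = 0;  N = 0

Compute the unit normal N̂(u, v) = (cos(u), sin(u), 0), and the second partials r_uu, r_uv, r_vv. Take dot products:
  L(u, v) = r_uu · N̂ = -4,
  M(u, v) = r_uv · N̂ = 0,
  N(u, v) = r_vv · N̂ = 0.
Evaluating at (u, v) = (pi/4, 1/2):
  L = -4, M = 0, N = 0.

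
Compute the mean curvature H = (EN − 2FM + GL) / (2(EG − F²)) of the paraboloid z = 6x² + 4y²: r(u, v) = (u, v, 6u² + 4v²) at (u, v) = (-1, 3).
H = 4042*sqrt(721)/519841

With E = 144*u^2 + 1, F = 96*u*v, G = 64*v^2 + 1, L = 12/sqrt(144*u^2 + 64*v^2 + 1), M = 0, N = 8/sqrt(144*u^2 + 64*v^2 + 1), assemble
  H = (EN − 2FM + GL) / (2(EG − F²)) = 2*(288*u^2 + 192*v^2 + 5)/(144*u^2 + 64*v^2 + 1)^(3/2).
At (u, v) = (-1, 3): H = 4042*sqrt(721)/519841.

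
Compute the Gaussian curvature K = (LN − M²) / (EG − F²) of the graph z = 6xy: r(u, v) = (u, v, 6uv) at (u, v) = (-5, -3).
K = -36/1500625

Coefficients of the first fundamental form: E = 36*v^2 + 1, F = 36*u*v, G = 36*u^2 + 1.
Coefficients of the second fundamental form: L = 0, M = 6/sqrt(36*u^2 + 36*v^2 + 1), N = 0.
Assemble K = (LN − M²)/(EG − F²) = -36/(1296*u^4 + 2592*u^2*v^2 + 72*u^2 + 1296*v^4 + 72*v^2 + 1). At (u, v) = (-5, -3): K = -36/1500625.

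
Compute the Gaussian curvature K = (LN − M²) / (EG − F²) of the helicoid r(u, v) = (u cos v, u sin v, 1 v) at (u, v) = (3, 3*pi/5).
K = -1/100

Coefficients of the first fundamental form: E = 1, F = 0, G = u^2 + 1.
Coefficients of the second fundamental form: L = 0, M = -1/sqrt(u^2 + 1), N = 0.
Assemble K = (LN − M²)/(EG − F²) = -1/(u^2 + 1)^2. At (u, v) = (3, 3*pi/5): K = -1/100.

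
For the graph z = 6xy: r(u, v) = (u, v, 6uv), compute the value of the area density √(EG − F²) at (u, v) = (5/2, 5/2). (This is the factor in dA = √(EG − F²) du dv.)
√(EG − F²)|_{(5/2, 5/2)} = sqrt(451)

E = 36*v^2 + 1, F = 36*u*v, G = 36*u^2 + 1, so EG − F² = 36*u^2 + 36*v^2 + 1. Taking the positive square root: √(EG − F²) = sqrt(36*u^2 + 36*v^2 + 1). At (u, v) = (5/2, 5/2): sqrt(451).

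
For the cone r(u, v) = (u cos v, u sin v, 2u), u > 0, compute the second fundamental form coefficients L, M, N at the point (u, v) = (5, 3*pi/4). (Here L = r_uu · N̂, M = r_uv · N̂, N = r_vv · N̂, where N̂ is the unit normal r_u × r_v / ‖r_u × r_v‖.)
L = 0;  M = 0;  N = 2*sqrt(5)

Compute the unit normal N̂(u, v) = (-2*sqrt(5)*u*cos(v)/(5*Abs(u)), -2*sqrt(5)*u*sin(v)/(5*Abs(u)), sqrt(5)*u/(5*Abs(u))), and the second partials r_uu, r_uv, r_vv. Take dot products:
  L(u, v) = r_uu · N̂ = 0,
  M(u, v) = r_uv · N̂ = 0,
  N(u, v) = r_vv · N̂ = 2*sqrt(5)*u^2/(5*Abs(u)).
Evaluating at (u, v) = (5, 3*pi/4):
  L = 0, M = 0, N = 2*sqrt(5).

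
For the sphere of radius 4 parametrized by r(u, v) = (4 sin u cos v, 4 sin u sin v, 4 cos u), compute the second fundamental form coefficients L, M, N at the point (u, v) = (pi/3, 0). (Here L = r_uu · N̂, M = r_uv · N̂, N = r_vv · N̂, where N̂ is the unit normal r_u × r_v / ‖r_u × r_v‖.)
L = -4;  M = 0;  N = -3

Compute the unit normal N̂(u, v) = (sin(u)^2*cos(v)/Abs(sin(u)), sin(u)^2*sin(v)/Abs(sin(u)), sin(2*u)/(2*Abs(sin(u)))), and the second partials r_uu, r_uv, r_vv. Take dot products:
  L(u, v) = r_uu · N̂ = -4*sin(u)/Abs(sin(u)),
  M(u, v) = r_uv · N̂ = 0,
  N(u, v) = r_vv · N̂ = -4*sin(u)^3/Abs(sin(u)).
Evaluating at (u, v) = (pi/3, 0):
  L = -4, M = 0, N = -3.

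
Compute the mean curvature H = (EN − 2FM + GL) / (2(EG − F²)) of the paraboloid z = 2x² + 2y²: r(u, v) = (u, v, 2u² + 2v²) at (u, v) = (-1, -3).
H = 324*sqrt(161)/25921

With E = 16*u^2 + 1, F = 16*u*v, G = 16*v^2 + 1, L = 4/sqrt(16*u^2 + 16*v^2 + 1), M = 0, N = 4/sqrt(16*u^2 + 16*v^2 + 1), assemble
  H = (EN − 2FM + GL) / (2(EG − F²)) = 4*(8*u^2 + 8*v^2 + 1)/(16*u^2 + 16*v^2 + 1)^(3/2).
At (u, v) = (-1, -3): H = 324*sqrt(161)/25921.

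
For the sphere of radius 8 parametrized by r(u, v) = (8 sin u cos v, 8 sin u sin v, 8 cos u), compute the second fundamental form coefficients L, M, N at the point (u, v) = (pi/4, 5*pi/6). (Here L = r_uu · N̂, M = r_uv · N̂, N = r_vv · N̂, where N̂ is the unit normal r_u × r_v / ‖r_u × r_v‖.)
L = -8;  M = 0;  N = -4

Compute the unit normal N̂(u, v) = (sin(u)^2*cos(v)/Abs(sin(u)), sin(u)^2*sin(v)/Abs(sin(u)), sin(2*u)/(2*Abs(sin(u)))), and the second partials r_uu, r_uv, r_vv. Take dot products:
  L(u, v) = r_uu · N̂ = -8*sin(u)/Abs(sin(u)),
  M(u, v) = r_uv · N̂ = 0,
  N(u, v) = r_vv · N̂ = -8*sin(u)^3/Abs(sin(u)).
Evaluating at (u, v) = (pi/4, 5*pi/6):
  L = -8, M = 0, N = -4.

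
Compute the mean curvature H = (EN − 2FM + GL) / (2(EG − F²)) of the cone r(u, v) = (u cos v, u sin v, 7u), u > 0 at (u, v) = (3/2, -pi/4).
H = 7*sqrt(2)/30

With E = 50, F = 0, G = u^2, L = 0, M = 0, N = 7*sqrt(2)*u^2/(10*Abs(u)), assemble
  H = (EN − 2FM + GL) / (2(EG − F²)) = 7*sqrt(2)/(20*Abs(u)).
At (u, v) = (3/2, -pi/4): H = 7*sqrt(2)/30.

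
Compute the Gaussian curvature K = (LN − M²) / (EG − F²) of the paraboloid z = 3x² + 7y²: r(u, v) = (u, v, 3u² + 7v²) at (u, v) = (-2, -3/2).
K = 21/85849

Coefficients of the first fundamental form: E = 36*u^2 + 1, F = 84*u*v, G = 196*v^2 + 1.
Coefficients of the second fundamental form: L = 6/sqrt(36*u^2 + 196*v^2 + 1), M = 0, N = 14/sqrt(36*u^2 + 196*v^2 + 1).
Assemble K = (LN − M²)/(EG − F²) = 84/(1296*u^4 + 14112*u^2*v^2 + 72*u^2 + 38416*v^4 + 392*v^2 + 1). At (u, v) = (-2, -3/2): K = 21/85849.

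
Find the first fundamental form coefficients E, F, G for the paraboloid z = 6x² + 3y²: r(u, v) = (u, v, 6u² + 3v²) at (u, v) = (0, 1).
E = 1;  F = 0;  G = 37

Partials: r_u = (1, 0, 12*u), r_v = (0, 1, 6*v). As functions of (u, v):
  E = r_u · r_u = 144*u^2 + 1,
  F = r_u · r_v = 72*u*v,
  G = r_v · r_v = 36*v^2 + 1.
Evaluating at (u, v) = (0, 1): E = 1, F = 0, G = 37.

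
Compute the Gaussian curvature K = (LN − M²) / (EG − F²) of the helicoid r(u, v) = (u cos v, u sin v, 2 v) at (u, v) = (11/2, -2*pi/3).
K = -64/18769

Coefficients of the first fundamental form: E = 1, F = 0, G = u^2 + 4.
Coefficients of the second fundamental form: L = 0, M = -2/sqrt(u^2 + 4), N = 0.
Assemble K = (LN − M²)/(EG − F²) = -4/(u^2 + 4)^2. At (u, v) = (11/2, -2*pi/3): K = -64/18769.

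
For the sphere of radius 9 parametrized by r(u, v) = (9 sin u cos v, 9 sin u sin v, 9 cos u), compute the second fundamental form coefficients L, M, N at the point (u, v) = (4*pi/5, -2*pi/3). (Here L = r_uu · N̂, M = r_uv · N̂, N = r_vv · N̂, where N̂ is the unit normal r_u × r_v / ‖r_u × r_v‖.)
L = -9;  M = 0;  N = -45/8 + 9*sqrt(5)/8

Compute the unit normal N̂(u, v) = (sin(u)^2*cos(v)/Abs(sin(u)), sin(u)^2*sin(v)/Abs(sin(u)), sin(2*u)/(2*Abs(sin(u)))), and the second partials r_uu, r_uv, r_vv. Take dot products:
  L(u, v) = r_uu · N̂ = -9*sin(u)/Abs(sin(u)),
  M(u, v) = r_uv · N̂ = 0,
  N(u, v) = r_vv · N̂ = -9*sin(u)^3/Abs(sin(u)).
Evaluating at (u, v) = (4*pi/5, -2*pi/3):
  L = -9, M = 0, N = -45/8 + 9*sqrt(5)/8.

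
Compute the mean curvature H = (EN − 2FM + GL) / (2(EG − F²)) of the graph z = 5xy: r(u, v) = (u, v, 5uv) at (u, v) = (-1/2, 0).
H = 0

With E = 25*v^2 + 1, F = 25*u*v, G = 25*u^2 + 1, L = 0, M = 5/sqrt(25*u^2 + 25*v^2 + 1), N = 0, assemble
  H = (EN − 2FM + GL) / (2(EG − F²)) = -125*u*v/(25*u^2 + 25*v^2 + 1)^(3/2).
At (u, v) = (-1/2, 0): H = 0.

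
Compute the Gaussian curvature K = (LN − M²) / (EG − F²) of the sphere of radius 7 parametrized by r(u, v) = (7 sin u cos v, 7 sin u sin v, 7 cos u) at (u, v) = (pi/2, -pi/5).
K = 1/49

Coefficients of the first fundamental form: E = 49, F = 0, G = 49*sin(u)^2.
Coefficients of the second fundamental form: L = -7*sin(u)/Abs(sin(u)), M = 0, N = -7*sin(u)^3/Abs(sin(u)).
Assemble K = (LN − M²)/(EG − F²) = 1/49. At (u, v) = (pi/2, -pi/5): K = 1/49.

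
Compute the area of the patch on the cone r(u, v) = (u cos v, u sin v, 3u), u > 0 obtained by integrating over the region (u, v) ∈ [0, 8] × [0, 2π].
Area = 64*sqrt(10)*pi

Area = ∫∫ √(EG − F²) du dv with √(EG − F²) = sqrt(10)*Abs(u). Integrating over [0, 8] × [0, 2π] gives 64*sqrt(10)*pi.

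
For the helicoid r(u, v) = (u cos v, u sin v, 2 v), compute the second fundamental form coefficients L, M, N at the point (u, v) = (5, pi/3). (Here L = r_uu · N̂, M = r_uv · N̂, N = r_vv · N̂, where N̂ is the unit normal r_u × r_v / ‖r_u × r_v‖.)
L = 0;  M = -2*sqrt(29)/29;  N = 0

Compute the unit normal N̂(u, v) = (2*sin(v)/sqrt(u^2 + 4), -2*cos(v)/sqrt(u^2 + 4), u/sqrt(u^2 + 4)), and the second partials r_uu, r_uv, r_vv. Take dot products:
  L(u, v) = r_uu · N̂ = 0,
  M(u, v) = r_uv · N̂ = -2/sqrt(u^2 + 4),
  N(u, v) = r_vv · N̂ = 0.
Evaluating at (u, v) = (5, pi/3):
  L = 0, M = -2*sqrt(29)/29, N = 0.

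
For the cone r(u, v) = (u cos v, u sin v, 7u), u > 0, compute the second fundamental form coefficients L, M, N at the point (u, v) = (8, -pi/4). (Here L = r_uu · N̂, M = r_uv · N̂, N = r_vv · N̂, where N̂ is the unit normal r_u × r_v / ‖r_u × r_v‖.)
L = 0;  M = 0;  N = 28*sqrt(2)/5

Compute the unit normal N̂(u, v) = (-7*sqrt(2)*u*cos(v)/(10*Abs(u)), -7*sqrt(2)*u*sin(v)/(10*Abs(u)), sqrt(2)*u/(10*Abs(u))), and the second partials r_uu, r_uv, r_vv. Take dot products:
  L(u, v) = r_uu · N̂ = 0,
  M(u, v) = r_uv · N̂ = 0,
  N(u, v) = r_vv · N̂ = 7*sqrt(2)*u^2/(10*Abs(u)).
Evaluating at (u, v) = (8, -pi/4):
  L = 0, M = 0, N = 28*sqrt(2)/5.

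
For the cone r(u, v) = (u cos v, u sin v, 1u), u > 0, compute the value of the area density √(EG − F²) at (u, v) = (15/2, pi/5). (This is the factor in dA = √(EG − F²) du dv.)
√(EG − F²)|_{(15/2, pi/5)} = 15*sqrt(2)/2

E = 2, F = 0, G = u^2, so EG − F² = 2*u^2. Taking the positive square root: √(EG − F²) = sqrt(2)*Abs(u). At (u, v) = (15/2, pi/5): 15*sqrt(2)/2.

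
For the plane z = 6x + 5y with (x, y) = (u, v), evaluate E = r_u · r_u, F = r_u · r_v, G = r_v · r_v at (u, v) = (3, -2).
E = 37;  F = 30;  G = 26

Partials: r_u = (1, 0, 6), r_v = (0, 1, 5). As functions of (u, v):
  E = r_u · r_u = 37,
  F = r_u · r_v = 30,
  G = r_v · r_v = 26.
Evaluating at (u, v) = (3, -2): E = 37, F = 30, G = 26.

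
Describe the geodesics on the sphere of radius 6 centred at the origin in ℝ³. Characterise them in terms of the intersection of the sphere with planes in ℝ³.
Geodesics on the sphere of radius 6 are great circles — circles of radius 6 obtained as the intersection of the sphere with planes through the origin (the centre of the sphere).

A curve α(t) of nonzero constant speed on the sphere of radius 6 is a geodesic iff its acceleration α̈ is everywhere normal to the surface, i.e. parallel to the radial vector α(t). Then d/dt(α × α̇) = α̇ × α̇ + α × α̈ = 0, so α × α̇ is a constant vector n ≠ 0 and α(t) · n = 0 for all t: α lies in the plane through the origin with normal n. The intersection of that plane with the sphere is a circle of radius 6 (a great circle). Conversely, a great circle traversed at constant speed has centripetal acceleration pointing at the origin, hence normal to the sphere, so every great circle is a geodesic.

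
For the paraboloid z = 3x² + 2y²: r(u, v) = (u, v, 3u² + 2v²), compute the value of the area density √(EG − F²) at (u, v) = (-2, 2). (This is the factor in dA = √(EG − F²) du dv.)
√(EG − F²)|_{(-2, 2)} = sqrt(209)

E = 36*u^2 + 1, F = 24*u*v, G = 16*v^2 + 1, so EG − F² = 36*u^2 + 16*v^2 + 1. Taking the positive square root: √(EG − F²) = sqrt(36*u^2 + 16*v^2 + 1). At (u, v) = (-2, 2): sqrt(209).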